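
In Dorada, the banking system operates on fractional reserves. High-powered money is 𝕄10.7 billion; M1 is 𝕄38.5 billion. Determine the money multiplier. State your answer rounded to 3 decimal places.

3.598

The money multiplier is m = M / MB = 38.5 / 10.7 ≈ 3.59813.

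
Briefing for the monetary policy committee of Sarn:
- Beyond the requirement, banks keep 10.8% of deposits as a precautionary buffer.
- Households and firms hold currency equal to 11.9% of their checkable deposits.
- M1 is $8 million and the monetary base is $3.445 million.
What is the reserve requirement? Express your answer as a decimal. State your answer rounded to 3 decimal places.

0.255

Using m = M/MB = 8/3.445 ≈ 2.322206. Since m = (1 + c)/(c + rr + e), the denominator satisfies c + rr + e = (1 + c)/m = (1 + 0.119) / 2.322206 ≈ 0.481869.
With c = 0.119 and e = 0.108, the reserve requirement is 0.481869 − 0.119 − 0.108 = 0.254869.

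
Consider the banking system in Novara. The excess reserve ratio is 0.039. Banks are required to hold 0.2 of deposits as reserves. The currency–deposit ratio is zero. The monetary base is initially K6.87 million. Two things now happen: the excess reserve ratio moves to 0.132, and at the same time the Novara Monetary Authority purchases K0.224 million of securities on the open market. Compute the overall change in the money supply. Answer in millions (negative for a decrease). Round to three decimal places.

Before: m₁ = 1 / (0.2 + 0.039) ≈ 4.18410, MB₁ = 6.87, so M₁ = 4.18410 × 6.87 ≈ 28.7448 million.
After: m₂ = 1 / (0.2 + 0.132) ≈ 3.01205, MB₂ = 6.87 + 0.224 = 7.094, so M₂ = 3.01205 × 7.094 ≈ 21.3675 million.
ΔM = M₂ − M₁ = 21.3675 − 28.7448 = -7.3773 million.

-7.377 million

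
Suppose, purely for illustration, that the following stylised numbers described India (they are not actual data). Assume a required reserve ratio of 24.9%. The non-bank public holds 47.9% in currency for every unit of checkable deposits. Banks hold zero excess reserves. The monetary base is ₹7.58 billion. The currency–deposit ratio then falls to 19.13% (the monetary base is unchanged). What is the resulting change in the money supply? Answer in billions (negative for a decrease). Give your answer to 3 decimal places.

₹5.109 billion

Initially m₁ = (1 + 0.479) / (0.249 + 0.479) ≈ 2.03159, so M₁ = 2.03159 × 7.58 ≈ 15.3995 billion.
After the change m₂ = (1 + 0.1913) / (0.249 + 0.1913) ≈ 2.70566, so M₂ = 2.70566 × 7.58 ≈ 20.5089 billion.
ΔM = M₂ − M₁ = 20.5089 − 15.3995 = 5.1094 billion.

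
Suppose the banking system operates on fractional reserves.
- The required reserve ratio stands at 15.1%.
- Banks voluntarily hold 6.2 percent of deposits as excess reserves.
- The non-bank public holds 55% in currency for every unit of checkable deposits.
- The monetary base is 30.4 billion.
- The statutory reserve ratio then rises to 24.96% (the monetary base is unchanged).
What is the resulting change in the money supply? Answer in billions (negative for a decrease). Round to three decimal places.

-7.067 billion

Initially m₁ = (1 + 0.55) / (0.151 + 0.062 + 0.55) ≈ 2.031455, so M₁ = 2.031455 × 30.4 ≈ 61.7562 billion.
After the change m₂ = (1 + 0.55) / (0.2496 + 0.062 + 0.55) ≈ 1.798979, so M₂ = 1.798979 × 30.4 ≈ 54.689 billion.
ΔM = M₂ − M₁ = 54.689 − 61.7562 = -7.0672 billion.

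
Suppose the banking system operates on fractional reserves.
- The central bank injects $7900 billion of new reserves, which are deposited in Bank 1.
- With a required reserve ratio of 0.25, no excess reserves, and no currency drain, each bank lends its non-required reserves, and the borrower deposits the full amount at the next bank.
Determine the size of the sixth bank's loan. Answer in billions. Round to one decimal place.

Each bank lends a fraction (1 − rr) = 0.7500 of the deposit it receives, so Bank 6 receives 7900·0.7500^5 and lends 7900·0.7500^6 ≈ 1406.0303 billion.

$1406.0 billion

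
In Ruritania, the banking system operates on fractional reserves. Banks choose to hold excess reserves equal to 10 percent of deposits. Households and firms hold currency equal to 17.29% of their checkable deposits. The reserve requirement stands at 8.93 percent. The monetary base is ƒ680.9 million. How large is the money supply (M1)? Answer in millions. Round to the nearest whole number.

The money multiplier is m = (1 + c) / (rr + e + c) = (1 + 0.1729) / (0.0893 + 0.1 + 0.1729) ≈ 3.2383.
So M = m × MB = 3.2383 × 680.9 ≈ 2204.9585 million.

ƒ2205 million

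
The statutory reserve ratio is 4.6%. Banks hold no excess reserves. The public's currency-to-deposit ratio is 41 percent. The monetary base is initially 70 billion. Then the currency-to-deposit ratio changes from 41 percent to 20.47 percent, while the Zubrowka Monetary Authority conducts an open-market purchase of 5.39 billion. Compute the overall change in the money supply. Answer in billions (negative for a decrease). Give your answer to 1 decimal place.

145.8 billion

Before: m₁ = (1 + 0.41) / (0.046 + 0.41) ≈ 3.0921, MB₁ = 70, so M₁ = 3.0921 × 70 = 216.447 billion.
After: m₂ = (1 + 0.2047) / (0.046 + 0.2047) ≈ 4.8053, MB₂ = 70 + 5.39 = 75.39, so M₂ = 4.8053 × 75.39 ≈ 362.2716 billion.
ΔM = M₂ − M₁ = 362.2716 − 216.447 = 145.8246 billion.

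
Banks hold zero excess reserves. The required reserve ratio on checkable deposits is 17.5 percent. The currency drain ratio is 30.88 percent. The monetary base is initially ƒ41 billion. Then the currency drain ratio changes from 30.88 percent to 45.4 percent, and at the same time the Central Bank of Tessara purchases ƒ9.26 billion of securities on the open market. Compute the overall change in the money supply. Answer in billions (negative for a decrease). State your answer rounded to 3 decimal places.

Before: m₁ = (1 + 0.3088) / (0.175 + 0.3088) ≈ 2.705250, MB₁ = 41, so M₁ = 2.705250 × 41 ≈ 110.9153 billion.
After: m₂ = (1 + 0.454) / (0.175 + 0.454) ≈ 2.311606, MB₂ = 41 + 9.26 = 50.26, so M₂ = 2.311606 × 50.26 ≈ 116.1813 billion.
ΔM = M₂ − M₁ = 116.1813 − 110.9153 = 5.266 billion.

ƒ5.266 billion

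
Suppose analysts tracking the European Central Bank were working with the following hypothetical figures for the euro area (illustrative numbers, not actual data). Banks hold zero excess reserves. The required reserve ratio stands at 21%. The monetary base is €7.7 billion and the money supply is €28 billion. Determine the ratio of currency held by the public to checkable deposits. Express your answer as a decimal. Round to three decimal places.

0.090

Using m = M/MB = 28/7.7 ≈ 3.636364. From m = (1 + c)/(c + rr + e), rearranging gives 1 + c = m·(c + rr + e), so c·(1 − m) = m·(rr + e) − 1.
Hence c = [m·(rr + e) − 1]/(1 − m) = [3.636364 × (0.21 + 0) − 1] / (1 − 3.636364) ≈ 0.089655.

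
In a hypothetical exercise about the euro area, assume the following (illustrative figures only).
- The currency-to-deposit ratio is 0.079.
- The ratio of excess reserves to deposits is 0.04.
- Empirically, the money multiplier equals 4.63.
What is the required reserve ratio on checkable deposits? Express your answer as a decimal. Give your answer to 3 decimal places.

Using m = 4.63. Since m = (1 + c)/(c + rr + e), the denominator satisfies c + rr + e = (1 + c)/m = (1 + 0.079) / 4.63 ≈ 0.233045.
With c = 0.079 and e = 0.04, the required reserve ratio on checkable deposits is 0.233045 − 0.079 − 0.04 = 0.114045.

0.114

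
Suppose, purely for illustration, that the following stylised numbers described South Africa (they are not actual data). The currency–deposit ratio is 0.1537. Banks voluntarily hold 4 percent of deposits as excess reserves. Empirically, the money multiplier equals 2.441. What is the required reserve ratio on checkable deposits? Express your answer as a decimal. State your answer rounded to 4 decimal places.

0.2789

Using m = 2.441. Since m = (1 + c)/(c + rr + e), the denominator satisfies c + rr + e = (1 + c)/m = (1 + 0.1537) / 2.441 ≈ 0.472634.
With c = 0.1537 and e = 0.04, the required reserve ratio on checkable deposits is 0.472634 − 0.1537 − 0.04 = 0.278934.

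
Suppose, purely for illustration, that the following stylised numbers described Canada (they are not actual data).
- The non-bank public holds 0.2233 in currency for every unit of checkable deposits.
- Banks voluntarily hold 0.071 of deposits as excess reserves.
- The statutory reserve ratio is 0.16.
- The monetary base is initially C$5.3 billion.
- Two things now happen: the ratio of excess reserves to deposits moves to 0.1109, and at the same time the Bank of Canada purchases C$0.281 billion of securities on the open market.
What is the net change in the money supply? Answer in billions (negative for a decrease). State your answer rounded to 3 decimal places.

Before: m₁ = (1 + 0.2233) / (0.16 + 0.071 + 0.2233) ≈ 2.69271, MB₁ = 5.3, so M₁ = 2.69271 × 5.3 ≈ 14.2714 billion.
After: m₂ = (1 + 0.2233) / (0.16 + 0.1109 + 0.2233) ≈ 2.47531, MB₂ = 5.3 + 0.281 = 5.581, so M₂ = 2.47531 × 5.581 ≈ 13.8147 billion.
ΔM = M₂ − M₁ = 13.8147 − 14.2714 = -0.4567 billion.

-0.457 billion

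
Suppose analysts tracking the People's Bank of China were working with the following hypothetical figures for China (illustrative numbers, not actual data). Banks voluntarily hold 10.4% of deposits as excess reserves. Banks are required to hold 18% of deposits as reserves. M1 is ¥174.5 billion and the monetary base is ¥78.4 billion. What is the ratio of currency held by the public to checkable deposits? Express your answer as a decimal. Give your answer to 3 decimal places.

Using m = M/MB = 174.5/78.4 ≈ 2.225765. From m = (1 + c)/(c + rr + e), rearranging gives 1 + c = m·(c + rr + e), so c·(1 − m) = m·(rr + e) − 1.
Hence c = [m·(rr + e) − 1]/(1 − m) = [2.225765 × (0.18 + 0.104) − 1] / (1 − 2.225765) ≈ 0.300125.

0.300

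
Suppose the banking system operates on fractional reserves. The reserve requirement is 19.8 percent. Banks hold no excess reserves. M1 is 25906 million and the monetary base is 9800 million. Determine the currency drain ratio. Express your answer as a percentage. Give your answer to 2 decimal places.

29.00%

Using m = M/MB = 25906/9800 ≈ 2.643469. From m = (1 + c)/(c + rr + e), rearranging gives 1 + c = m·(c + rr + e), so c·(1 − m) = m·(rr + e) − 1.
Hence c = [m·(rr + e) − 1]/(1 − m) = [2.643469 × (0.198 + 0) − 1] / (1 − 2.643469) ≈ 0.289992.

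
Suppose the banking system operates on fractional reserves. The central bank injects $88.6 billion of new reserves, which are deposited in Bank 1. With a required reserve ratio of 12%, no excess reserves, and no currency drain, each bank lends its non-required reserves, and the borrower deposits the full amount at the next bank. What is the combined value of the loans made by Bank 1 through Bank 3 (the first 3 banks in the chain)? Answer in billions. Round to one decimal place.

Bank i lends (1 − rr)^i of the original deposit: Bank 1 lends 88.6·0.8800 = 77.9680, Bank 2 lends 88.6·0.8800² ≈ 68.6118, and so on.
Summing a geometric series: total = 88.6·[0.8800·(1 − 0.8800^3) / (1 − 0.8800)] ≈ 206.9583 billion.

$207.0 billion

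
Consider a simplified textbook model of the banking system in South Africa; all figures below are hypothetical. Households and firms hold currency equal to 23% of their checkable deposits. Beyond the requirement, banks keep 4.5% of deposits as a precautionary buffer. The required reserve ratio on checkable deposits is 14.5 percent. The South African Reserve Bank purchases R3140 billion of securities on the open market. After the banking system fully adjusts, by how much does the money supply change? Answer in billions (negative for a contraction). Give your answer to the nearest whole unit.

R9196 billion

The money multiplier is m = (1 + c) / (rr + e + c) = (1 + 0.23) / (0.145 + 0.045 + 0.23) ≈ 2.92857.
The purchase adds 3140 billion of base, so ΔM = m × ΔMB = 2.92857 × (+3140) = 9195.7098 billion.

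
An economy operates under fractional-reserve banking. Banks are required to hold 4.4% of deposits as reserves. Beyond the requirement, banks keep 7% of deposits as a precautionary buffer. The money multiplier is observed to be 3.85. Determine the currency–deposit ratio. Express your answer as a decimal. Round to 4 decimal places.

Using m = 3.85. From m = (1 + c)/(c + rr + e), rearranging gives 1 + c = m·(c + rr + e), so c·(1 − m) = m·(rr + e) − 1.
Hence c = [m·(rr + e) − 1]/(1 − m) = [3.85 × (0.044 + 0.07) − 1] / (1 − 3.85) ≈ 0.196877.

0.1969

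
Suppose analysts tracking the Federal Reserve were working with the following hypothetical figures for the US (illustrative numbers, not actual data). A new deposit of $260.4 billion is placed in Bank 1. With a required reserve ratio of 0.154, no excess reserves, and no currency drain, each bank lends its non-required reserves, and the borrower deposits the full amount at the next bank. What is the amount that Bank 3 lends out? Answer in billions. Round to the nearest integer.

Each bank lends a fraction (1 − rr) = 0.8460 of the deposit it receives, so Bank 3 receives 260.4·0.8460^2 and lends 260.4·0.8460^3 ≈ 157.6711 billion.

$158 billion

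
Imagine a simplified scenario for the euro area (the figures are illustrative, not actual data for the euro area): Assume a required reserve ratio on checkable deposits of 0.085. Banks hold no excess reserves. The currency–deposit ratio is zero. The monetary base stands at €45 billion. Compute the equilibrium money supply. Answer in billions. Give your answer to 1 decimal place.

With no currency drain or excess reserves, the money multiplier is m = 1/rr = 1/0.085 ≈ 11.7647.
Money supply M = m × MB = 11.7647 × 45 = 529.4115 billion.

€529.4 billion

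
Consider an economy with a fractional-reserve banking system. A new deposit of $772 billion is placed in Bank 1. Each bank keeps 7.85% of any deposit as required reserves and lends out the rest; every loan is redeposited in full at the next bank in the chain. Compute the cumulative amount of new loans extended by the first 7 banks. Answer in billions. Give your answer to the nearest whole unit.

Bank i lends (1 − rr)^i of the original deposit: Bank 1 lends 772·0.9215 = 711.3980, Bank 2 lends 772·0.9215² ≈ 655.5533, and so on.
Summing a geometric series: total = 772·[0.9215·(1 − 0.9215^7) / (1 − 0.9215)] ≈ 3948.9879 billion.

$3949 billion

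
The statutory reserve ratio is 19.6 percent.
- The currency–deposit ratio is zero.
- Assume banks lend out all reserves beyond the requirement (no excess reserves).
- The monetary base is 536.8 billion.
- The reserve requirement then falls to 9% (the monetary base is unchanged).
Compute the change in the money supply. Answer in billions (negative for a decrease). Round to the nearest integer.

3226 billion

Initially m₁ = 1 / (0.196) ≈ 5.1020, so M₁ = 5.1020 × 536.8 = 2738.7536 billion.
After the change m₂ = 1 / (0.09) ≈ 11.1111, so M₂ = 11.1111 × 536.8 ≈ 5964.4385 billion.
ΔM = M₂ − M₁ = 5964.4385 − 2738.7536 = 3225.6849 billion.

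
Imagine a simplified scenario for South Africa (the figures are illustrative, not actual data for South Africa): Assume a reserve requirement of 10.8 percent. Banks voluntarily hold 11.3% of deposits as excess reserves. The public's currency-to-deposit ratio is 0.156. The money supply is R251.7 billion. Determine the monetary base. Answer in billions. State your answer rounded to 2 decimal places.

The money multiplier is m = (1 + c) / (rr + e + c) = (1 + 0.156) / (0.108 + 0.113 + 0.156) ≈ 3.066313.
MB = M / m = 251.7 / 3.066313 ≈ 82.0856 billion.

R82.09 billion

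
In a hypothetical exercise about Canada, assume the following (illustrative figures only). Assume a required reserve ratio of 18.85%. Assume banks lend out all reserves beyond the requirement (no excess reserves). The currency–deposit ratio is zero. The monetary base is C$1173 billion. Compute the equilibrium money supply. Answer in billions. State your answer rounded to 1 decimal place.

C$6222.8 billion

With no currency drain or excess reserves, the money multiplier is m = 1/rr = 1/0.1885 ≈ 5.305040.
Money supply M = m × MB = 5.305040 × 1173 ≈ 6222.8119 billion.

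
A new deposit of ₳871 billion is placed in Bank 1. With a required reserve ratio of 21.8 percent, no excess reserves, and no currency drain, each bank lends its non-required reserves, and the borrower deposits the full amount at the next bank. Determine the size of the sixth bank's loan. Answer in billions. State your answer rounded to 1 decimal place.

Each bank lends a fraction (1 − rr) = 0.7820 of the deposit it receives, so Bank 6 receives 871·0.7820^5 and lends 871·0.7820^6 ≈ 199.1859 billion.

₳199.2 billion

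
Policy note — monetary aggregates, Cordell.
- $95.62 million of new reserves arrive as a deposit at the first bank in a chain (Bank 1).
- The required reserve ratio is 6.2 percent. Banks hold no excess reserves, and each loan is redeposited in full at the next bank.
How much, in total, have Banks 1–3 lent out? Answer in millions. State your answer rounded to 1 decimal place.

Bank i lends (1 − rr)^i of the original deposit: Bank 1 lends 95.62·0.9380 ≈ 89.6916, Bank 2 lends 95.62·0.9380² ≈ 84.1307, and so on.
Summing a geometric series: total = 95.62·[0.9380·(1 − 0.9380^3) / (1 − 0.9380)] ≈ 252.7368 million.

$252.7 million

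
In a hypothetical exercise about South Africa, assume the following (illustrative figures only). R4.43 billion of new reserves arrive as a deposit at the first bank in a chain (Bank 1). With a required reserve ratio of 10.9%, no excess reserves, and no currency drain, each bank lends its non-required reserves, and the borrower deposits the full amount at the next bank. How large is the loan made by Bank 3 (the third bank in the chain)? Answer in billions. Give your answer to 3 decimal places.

R3.134 billion

Each bank lends a fraction (1 − rr) = 0.8910 of the deposit it receives, so Bank 3 receives 4.43·0.8910^2 and lends 4.43·0.8910^3 ≈ 3.1336 billion.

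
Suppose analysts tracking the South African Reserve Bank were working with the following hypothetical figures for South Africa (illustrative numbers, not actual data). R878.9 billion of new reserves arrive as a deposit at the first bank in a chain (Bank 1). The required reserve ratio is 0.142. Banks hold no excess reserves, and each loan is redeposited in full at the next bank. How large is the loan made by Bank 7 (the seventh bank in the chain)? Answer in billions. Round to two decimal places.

R300.85 billion

Each bank lends a fraction (1 − rr) = 0.8580 of the deposit it receives, so Bank 7 receives 878.9·0.8580^6 and lends 878.9·0.8580^7 ≈ 300.8503 billion.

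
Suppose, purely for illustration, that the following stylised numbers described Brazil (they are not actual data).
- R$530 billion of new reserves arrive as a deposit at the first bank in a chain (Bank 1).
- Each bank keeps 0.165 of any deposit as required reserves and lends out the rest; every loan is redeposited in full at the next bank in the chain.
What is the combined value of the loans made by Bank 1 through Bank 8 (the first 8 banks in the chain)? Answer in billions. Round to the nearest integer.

R$2048 billion

Bank i lends (1 − rr)^i of the original deposit: Bank 1 lends 530·0.8350 = 442.5500, Bank 2 lends 530·0.8350² ≈ 369.5292, and so on.
Summing a geometric series: total = 530·[0.8350·(1 − 0.8350^8) / (1 − 0.8350)] ≈ 2048.2950 billion.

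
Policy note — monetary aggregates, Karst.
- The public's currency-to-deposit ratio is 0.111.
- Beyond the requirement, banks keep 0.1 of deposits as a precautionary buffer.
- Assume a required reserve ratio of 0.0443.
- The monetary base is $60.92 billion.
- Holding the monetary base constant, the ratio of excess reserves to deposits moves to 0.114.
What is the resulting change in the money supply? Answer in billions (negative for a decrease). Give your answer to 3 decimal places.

-13.782 billion

Initially m₁ = (1 + 0.111) / (0.0443 + 0.1 + 0.111) ≈ 4.351743, so M₁ = 4.351743 × 60.92 ≈ 265.1082 billion.
After the change m₂ = (1 + 0.111) / (0.0443 + 0.114 + 0.111) ≈ 4.125511, so M₂ = 4.125511 × 60.92 ≈ 251.3261 billion.
ΔM = M₂ − M₁ = 251.3261 − 265.1082 = -13.7821 billion.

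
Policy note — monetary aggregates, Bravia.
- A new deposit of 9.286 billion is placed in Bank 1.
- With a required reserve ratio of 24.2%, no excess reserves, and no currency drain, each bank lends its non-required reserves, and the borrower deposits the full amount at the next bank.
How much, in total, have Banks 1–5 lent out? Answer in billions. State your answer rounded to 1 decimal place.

Bank i lends (1 − rr)^i of the original deposit: Bank 1 lends 9.286·0.7580 ≈ 7.0388, Bank 2 lends 9.286·0.7580² ≈ 5.3354, and so on.
Summing a geometric series: total = 9.286·[0.7580·(1 − 0.7580^5) / (1 − 0.7580)] ≈ 21.8076 billion.

21.8 billion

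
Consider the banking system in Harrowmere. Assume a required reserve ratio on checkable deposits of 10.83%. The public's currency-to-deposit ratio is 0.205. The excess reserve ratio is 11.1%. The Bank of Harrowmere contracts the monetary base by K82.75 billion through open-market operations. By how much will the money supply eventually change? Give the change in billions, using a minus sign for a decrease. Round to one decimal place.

The money multiplier is m = (1 + c) / (rr + e + c) = (1 + 0.205) / (0.1083 + 0.111 + 0.205) ≈ 2.84.
The sale removes 82.75 billion of base, so ΔM = m × ΔMB = 2.84 × (−82.75) = -235.01 billion.

-235.0 billion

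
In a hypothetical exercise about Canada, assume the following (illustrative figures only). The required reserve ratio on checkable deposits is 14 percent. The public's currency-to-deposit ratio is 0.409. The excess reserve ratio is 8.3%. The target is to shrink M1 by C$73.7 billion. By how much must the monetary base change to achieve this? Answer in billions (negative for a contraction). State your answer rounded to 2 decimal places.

-33.06 billion

The money multiplier is m = (1 + c) / (rr + e + c) = (1 + 0.409) / (0.14 + 0.083 + 0.409) ≈ 2.22943.
ΔMB = ΔM / m = (−73.7) / 2.22943 ≈ -33.0578 billion.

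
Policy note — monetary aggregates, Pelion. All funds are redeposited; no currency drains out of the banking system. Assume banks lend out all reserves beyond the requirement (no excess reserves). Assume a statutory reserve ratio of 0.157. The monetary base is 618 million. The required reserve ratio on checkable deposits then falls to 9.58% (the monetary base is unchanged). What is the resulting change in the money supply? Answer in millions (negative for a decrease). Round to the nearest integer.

2515 million

Initially m₁ = 1 / (0.157) ≈ 6.3694, so M₁ = 6.3694 × 618 = 3936.2892 million.
After the change m₂ = 1 / (0.0958) ≈ 10.4384, so M₂ = 10.4384 × 618 = 6450.9312 million.
ΔM = M₂ − M₁ = 6450.9312 − 3936.2892 = 2514.642 million.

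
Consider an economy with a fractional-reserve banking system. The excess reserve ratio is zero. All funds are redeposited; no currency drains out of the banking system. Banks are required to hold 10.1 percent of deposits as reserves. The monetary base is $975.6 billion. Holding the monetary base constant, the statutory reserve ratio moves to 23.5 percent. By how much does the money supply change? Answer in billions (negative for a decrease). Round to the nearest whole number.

-5508 billion

Initially m₁ = 1 / (0.101) ≈ 9.9010, so M₁ = 9.9010 × 975.6 = 9659.4156 billion.
After the change m₂ = 1 / (0.235) ≈ 4.2553, so M₂ = 4.2553 × 975.6 ≈ 4151.4707 billion.
ΔM = M₂ − M₁ = 4151.4707 − 9659.4156 = -5507.9449 billion.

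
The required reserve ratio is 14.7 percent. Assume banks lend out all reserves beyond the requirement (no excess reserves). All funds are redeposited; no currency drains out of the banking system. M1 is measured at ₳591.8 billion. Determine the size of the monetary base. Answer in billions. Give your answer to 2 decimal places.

₳86.99 billion

With no currency drain and no excess reserves, the money multiplier is m = 1/rr = 1/0.147 ≈ 6.802721.
The monetary base is MB = M / m = 591.8 / 6.802721 ≈ 86.9946 billion.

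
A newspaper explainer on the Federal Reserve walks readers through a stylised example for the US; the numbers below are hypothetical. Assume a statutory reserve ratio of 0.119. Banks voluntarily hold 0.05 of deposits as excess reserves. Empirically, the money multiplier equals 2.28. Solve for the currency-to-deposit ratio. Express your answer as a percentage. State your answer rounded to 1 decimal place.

48.0%

Using m = 2.28. From m = (1 + c)/(c + rr + e), rearranging gives 1 + c = m·(c + rr + e), so c·(1 − m) = m·(rr + e) − 1.
Hence c = [m·(rr + e) − 1]/(1 − m) = [2.28 × (0.119 + 0.05) − 1] / (1 − 2.28) ≈ 0.480219.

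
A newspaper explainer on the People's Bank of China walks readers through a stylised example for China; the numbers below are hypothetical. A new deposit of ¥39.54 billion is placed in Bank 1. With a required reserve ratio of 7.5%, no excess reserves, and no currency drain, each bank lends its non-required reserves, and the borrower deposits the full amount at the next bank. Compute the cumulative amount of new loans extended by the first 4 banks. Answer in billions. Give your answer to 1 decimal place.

¥130.6 billion

Bank i lends (1 − rr)^i of the original deposit: Bank 1 lends 39.54·0.9250 = 36.5745, Bank 2 lends 39.54·0.9250² ≈ 33.8314, and so on.
Summing a geometric series: total = 39.54·[0.9250·(1 − 0.9250^4) / (1 − 0.9250)] ≈ 130.6470 billion.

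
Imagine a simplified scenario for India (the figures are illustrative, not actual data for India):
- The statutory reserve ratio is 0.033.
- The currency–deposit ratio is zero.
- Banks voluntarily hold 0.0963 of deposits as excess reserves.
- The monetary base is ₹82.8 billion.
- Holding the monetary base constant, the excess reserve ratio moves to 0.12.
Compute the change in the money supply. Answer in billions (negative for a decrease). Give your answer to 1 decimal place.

Initially m₁ = 1 / (0.033 + 0.0963) ≈ 7.7340, so M₁ = 7.7340 × 82.8 = 640.3752 billion.
After the change m₂ = 1 / (0.033 + 0.12) ≈ 6.5359, so M₂ = 6.5359 × 82.8 ≈ 541.1725 billion.
ΔM = M₂ − M₁ = 541.1725 − 640.3752 = -99.2027 billion.

-99.2 billion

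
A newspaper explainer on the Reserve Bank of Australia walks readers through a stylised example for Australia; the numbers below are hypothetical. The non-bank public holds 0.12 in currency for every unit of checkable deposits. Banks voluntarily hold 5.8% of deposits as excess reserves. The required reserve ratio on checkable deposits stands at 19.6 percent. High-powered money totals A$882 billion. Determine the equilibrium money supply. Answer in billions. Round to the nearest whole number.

A$2641 billion

The money multiplier is m = (1 + c) / (rr + e + c) = (1 + 0.12) / (0.196 + 0.058 + 0.12) ≈ 2.9947.
So M = m × MB = 2.9947 × 882 = 2641.3254 billion.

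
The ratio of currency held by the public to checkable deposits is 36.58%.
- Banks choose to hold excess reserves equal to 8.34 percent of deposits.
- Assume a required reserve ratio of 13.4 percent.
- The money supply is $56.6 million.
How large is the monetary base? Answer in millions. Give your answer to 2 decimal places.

$24.17 million

The money multiplier is m = (1 + c) / (rr + e + c) = (1 + 0.3658) / (0.134 + 0.0834 + 0.3658) ≈ 2.34191.
MB = M / m = 56.6 / 2.34191 ≈ 24.1683 million.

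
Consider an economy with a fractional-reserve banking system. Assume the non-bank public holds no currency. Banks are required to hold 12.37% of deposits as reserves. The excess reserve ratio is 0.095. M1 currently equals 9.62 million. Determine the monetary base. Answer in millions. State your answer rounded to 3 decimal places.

The money multiplier is m = 1 / (rr + e) = 1 / (0.1237 + 0.095) ≈ 4.57247.
MB = M / m = 9.62 / 4.57247 ≈ 2.1039 million.

2.104 million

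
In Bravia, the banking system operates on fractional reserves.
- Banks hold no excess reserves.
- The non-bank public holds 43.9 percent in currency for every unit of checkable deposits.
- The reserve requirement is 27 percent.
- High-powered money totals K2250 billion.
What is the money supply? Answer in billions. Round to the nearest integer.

The money multiplier is m = (1 + c) / (rr + c) = (1 + 0.439) / (0.27 + 0.439) ≈ 2.02962.
So M = m × MB = 2.02962 × 2250 = 4566.645 billion.

K4567 billion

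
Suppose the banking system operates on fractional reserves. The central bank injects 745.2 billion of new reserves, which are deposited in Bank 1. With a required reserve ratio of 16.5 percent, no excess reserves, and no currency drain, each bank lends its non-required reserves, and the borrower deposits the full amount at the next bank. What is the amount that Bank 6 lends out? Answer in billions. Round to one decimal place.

Each bank lends a fraction (1 − rr) = 0.8350 of the deposit it receives, so Bank 6 receives 745.2·0.8350^5 and lends 745.2·0.8350^6 ≈ 252.5758 billion.

252.6 billion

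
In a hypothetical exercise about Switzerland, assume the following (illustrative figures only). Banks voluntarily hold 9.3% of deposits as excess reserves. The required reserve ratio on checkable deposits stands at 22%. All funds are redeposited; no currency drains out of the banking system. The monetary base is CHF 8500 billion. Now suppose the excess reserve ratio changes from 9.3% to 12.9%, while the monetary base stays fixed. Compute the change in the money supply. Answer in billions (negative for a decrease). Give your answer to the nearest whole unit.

-2801 billion

Initially m₁ = 1 / (0.22 + 0.093) ≈ 3.19489, so M₁ = 3.19489 × 8500 = 27156.565 billion.
After the change m₂ = 1 / (0.22 + 0.129) ≈ 2.86533, so M₂ = 2.86533 × 8500 = 24355.305 billion.
ΔM = M₂ − M₁ = 24355.305 − 27156.565 = -2801.26 billion.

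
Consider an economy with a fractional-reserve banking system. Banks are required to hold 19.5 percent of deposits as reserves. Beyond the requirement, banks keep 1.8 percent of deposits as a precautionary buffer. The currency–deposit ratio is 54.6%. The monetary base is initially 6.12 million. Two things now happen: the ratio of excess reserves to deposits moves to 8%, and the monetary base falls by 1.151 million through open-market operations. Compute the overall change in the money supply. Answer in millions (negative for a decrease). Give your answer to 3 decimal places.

-3.109 million

Before: m₁ = (1 + 0.546) / (0.195 + 0.018 + 0.546) ≈ 2.03689, MB₁ = 6.12, so M₁ = 2.03689 × 6.12 ≈ 12.4658 million.
After: m₂ = (1 + 0.546) / (0.195 + 0.08 + 0.546) ≈ 1.88307, MB₂ = 6.12 − 1.151 = 4.969, so M₂ = 1.88307 × 4.969 ≈ 9.357 million.
ΔM = M₂ − M₁ = 9.357 − 12.4658 = -3.1088 million.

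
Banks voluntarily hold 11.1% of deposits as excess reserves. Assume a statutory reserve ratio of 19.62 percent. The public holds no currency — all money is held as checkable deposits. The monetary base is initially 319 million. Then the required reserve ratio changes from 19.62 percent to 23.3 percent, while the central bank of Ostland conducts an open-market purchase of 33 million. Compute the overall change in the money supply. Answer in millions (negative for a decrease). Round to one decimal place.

Before: m₁ = 1 / (0.1962 + 0.111) ≈ 3.25521, MB₁ = 319, so M₁ = 3.25521 × 319 ≈ 1038.412 million.
After: m₂ = 1 / (0.233 + 0.111) ≈ 2.90698, MB₂ = 319 + 33 = 352, so M₂ = 2.90698 × 352 ≈ 1023.257 million.
ΔM = M₂ − M₁ = 1023.257 − 1038.412 = -15.155 million.

-15.2 million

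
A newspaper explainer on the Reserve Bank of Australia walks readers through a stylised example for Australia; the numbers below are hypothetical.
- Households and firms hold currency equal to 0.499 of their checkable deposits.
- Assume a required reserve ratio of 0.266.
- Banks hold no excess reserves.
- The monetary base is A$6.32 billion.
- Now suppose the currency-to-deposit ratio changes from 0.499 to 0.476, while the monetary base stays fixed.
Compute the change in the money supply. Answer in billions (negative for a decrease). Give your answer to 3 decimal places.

A$0.188 billion

Initially m₁ = (1 + 0.499) / (0.266 + 0.499) ≈ 1.95948, so M₁ = 1.95948 × 6.32 ≈ 12.3839 billion.
After the change m₂ = (1 + 0.476) / (0.266 + 0.476) ≈ 1.98922, so M₂ = 1.98922 × 6.32 ≈ 12.5719 billion.
ΔM = M₂ − M₁ = 12.5719 − 12.3839 = 0.188 billion.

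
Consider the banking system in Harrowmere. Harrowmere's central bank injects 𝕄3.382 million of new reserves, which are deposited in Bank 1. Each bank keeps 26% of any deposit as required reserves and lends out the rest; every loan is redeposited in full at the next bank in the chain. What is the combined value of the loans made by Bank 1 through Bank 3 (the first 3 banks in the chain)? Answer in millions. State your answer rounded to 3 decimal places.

𝕄5.725 million

Bank i lends (1 − rr)^i of the original deposit: Bank 1 lends 3.382·0.7400 ≈ 2.5027, Bank 2 lends 3.382·0.7400² ≈ 1.8520, and so on.
Summing a geometric series: total = 3.382·[0.7400·(1 − 0.7400^3) / (1 − 0.7400)] ≈ 5.7251 million.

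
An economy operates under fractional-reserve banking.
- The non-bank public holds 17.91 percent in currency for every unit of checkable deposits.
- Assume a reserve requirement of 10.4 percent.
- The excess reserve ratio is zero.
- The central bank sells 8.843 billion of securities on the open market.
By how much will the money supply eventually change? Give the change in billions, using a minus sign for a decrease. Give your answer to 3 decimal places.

The money multiplier is m = (1 + c) / (rr + c) = (1 + 0.1791) / (0.104 + 0.1791) ≈ 4.16496.
The sale removes 8.843 billion of base, so ΔM = m × ΔMB = 4.16496 × (−8.843) ≈ -36.8307 billion.

-36.831 billion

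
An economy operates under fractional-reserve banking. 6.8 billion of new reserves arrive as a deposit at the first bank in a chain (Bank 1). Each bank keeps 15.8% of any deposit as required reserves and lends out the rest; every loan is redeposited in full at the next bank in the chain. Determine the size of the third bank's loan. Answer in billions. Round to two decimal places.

4.06 billion

Each bank lends a fraction (1 − rr) = 0.8420 of the deposit it receives, so Bank 3 receives 6.8·0.8420^2 and lends 6.8·0.8420^3 ≈ 4.0592 billion.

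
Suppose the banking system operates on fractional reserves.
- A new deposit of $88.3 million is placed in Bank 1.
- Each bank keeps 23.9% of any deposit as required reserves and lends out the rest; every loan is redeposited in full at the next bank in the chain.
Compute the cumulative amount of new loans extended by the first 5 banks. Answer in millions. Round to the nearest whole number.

$209 million

Bank i lends (1 − rr)^i of the original deposit: Bank 1 lends 88.3·0.7610 = 67.1963, Bank 2 lends 88.3·0.7610² ≈ 51.1364, and so on.
Summing a geometric series: total = 88.3·[0.7610·(1 − 0.7610^5) / (1 − 0.7610)] ≈ 209.3980 million.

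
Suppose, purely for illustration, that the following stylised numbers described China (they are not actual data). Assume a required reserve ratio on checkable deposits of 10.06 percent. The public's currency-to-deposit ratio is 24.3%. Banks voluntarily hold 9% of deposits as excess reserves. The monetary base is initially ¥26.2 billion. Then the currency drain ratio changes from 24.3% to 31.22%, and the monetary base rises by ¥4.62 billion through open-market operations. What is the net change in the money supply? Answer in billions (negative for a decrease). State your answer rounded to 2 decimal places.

Before: m₁ = (1 + 0.243) / (0.1006 + 0.09 + 0.243) ≈ 2.86670, MB₁ = 26.2, so M₁ = 2.86670 × 26.2 ≈ 75.1075 billion.
After: m₂ = (1 + 0.3122) / (0.1006 + 0.09 + 0.3122) ≈ 2.60979, MB₂ = 26.2 + 4.62 = 30.82, so M₂ = 2.60979 × 30.82 ≈ 80.4337 billion.
ΔM = M₂ − M₁ = 80.4337 − 75.1075 = 5.3262 billion.

¥5.33 billion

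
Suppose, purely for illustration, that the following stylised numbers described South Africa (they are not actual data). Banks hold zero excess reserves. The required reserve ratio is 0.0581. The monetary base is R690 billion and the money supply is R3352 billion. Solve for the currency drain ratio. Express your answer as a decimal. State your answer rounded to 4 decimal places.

0.1860

Using m = M/MB = 3352/690 ≈ 4.857971. From m = (1 + c)/(c + rr + e), rearranging gives 1 + c = m·(c + rr + e), so c·(1 − m) = m·(rr + e) − 1.
Hence c = [m·(rr + e) − 1]/(1 − m) = [4.857971 × (0.0581 + 0) − 1] / (1 − 4.857971) ≈ 0.186044.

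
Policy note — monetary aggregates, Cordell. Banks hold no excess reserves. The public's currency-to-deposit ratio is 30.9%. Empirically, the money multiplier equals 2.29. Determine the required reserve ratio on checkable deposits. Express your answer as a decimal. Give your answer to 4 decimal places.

Using m = 2.29. Since m = (1 + c)/(c + rr + e), the denominator satisfies c + rr + e = (1 + c)/m = (1 + 0.309) / 2.29 ≈ 0.571616.
With c = 0.309 and e = 0, the required reserve ratio on checkable deposits is 0.571616 − 0.309 − 0 = 0.262616.

0.2626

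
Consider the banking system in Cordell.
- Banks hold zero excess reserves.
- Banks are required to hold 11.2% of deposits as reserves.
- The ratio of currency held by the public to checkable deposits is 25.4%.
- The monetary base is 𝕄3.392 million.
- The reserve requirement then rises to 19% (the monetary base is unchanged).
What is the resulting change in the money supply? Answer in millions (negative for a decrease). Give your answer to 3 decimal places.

-2.042 million

Initially m₁ = (1 + 0.254) / (0.112 + 0.254) ≈ 3.42623, so M₁ = 3.42623 × 3.392 ≈ 11.6218 million.
After the change m₂ = (1 + 0.254) / (0.19 + 0.254) ≈ 2.82432, so M₂ = 2.82432 × 3.392 ≈ 9.5801 million.
ΔM = M₂ − M₁ = 9.5801 − 11.6218 = -2.0417 million.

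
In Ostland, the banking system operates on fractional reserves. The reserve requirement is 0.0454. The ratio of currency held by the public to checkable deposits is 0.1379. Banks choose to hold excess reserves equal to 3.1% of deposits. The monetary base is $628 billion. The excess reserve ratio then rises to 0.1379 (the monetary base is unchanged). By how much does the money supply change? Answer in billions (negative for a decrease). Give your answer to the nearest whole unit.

-1110 billion

Initially m₁ = (1 + 0.1379) / (0.0454 + 0.031 + 0.1379) ≈ 5.3098, so M₁ = 5.3098 × 628 = 3334.5544 billion.
After the change m₂ = (1 + 0.1379) / (0.0454 + 0.1379 + 0.1379) ≈ 3.5427, so M₂ = 3.5427 × 628 = 2224.8156 billion.
ΔM = M₂ − M₁ = 2224.8156 − 3334.5544 = -1109.7388 billion.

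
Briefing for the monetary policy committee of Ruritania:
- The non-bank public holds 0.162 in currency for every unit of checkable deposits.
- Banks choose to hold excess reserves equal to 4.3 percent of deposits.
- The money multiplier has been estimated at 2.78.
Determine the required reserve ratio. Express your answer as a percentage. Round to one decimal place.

21.3%

Using m = 2.78. Since m = (1 + c)/(c + rr + e), the denominator satisfies c + rr + e = (1 + c)/m = (1 + 0.162) / 2.78 ≈ 0.417986.
With c = 0.162 and e = 0.043, the required reserve ratio is 0.417986 − 0.162 − 0.043 = 0.212986.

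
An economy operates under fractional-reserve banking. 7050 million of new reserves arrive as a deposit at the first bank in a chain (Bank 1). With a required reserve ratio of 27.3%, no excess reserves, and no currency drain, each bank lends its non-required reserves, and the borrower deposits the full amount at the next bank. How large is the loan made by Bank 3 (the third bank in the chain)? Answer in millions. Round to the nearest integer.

2709 million

Each bank lends a fraction (1 − rr) = 0.7270 of the deposit it receives, so Bank 3 receives 7050·0.7270^2 and lends 7050·0.7270^3 ≈ 2708.8961 million.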